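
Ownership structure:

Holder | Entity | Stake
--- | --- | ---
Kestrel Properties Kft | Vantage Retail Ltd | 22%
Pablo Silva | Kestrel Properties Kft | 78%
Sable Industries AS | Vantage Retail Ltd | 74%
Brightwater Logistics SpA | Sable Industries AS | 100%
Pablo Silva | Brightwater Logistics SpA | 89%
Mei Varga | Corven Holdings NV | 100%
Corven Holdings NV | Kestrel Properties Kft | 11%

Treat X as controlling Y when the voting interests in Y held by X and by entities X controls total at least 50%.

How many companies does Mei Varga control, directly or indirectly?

1

Mei holds 100% of Corven, so Mei controls Corven.
No other company's threshold is met.
Mei controls 1 company.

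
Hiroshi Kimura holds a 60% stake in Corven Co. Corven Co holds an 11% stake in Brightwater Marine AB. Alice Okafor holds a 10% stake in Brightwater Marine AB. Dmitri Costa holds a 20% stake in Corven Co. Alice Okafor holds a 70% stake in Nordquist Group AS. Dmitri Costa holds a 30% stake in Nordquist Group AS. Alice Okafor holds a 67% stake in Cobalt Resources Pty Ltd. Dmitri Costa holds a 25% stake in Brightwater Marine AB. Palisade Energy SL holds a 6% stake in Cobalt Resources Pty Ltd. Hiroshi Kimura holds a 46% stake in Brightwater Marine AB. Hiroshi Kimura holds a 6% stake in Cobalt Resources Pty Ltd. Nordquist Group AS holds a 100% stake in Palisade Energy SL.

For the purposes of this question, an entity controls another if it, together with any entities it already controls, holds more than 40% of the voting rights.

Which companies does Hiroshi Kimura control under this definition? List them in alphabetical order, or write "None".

Hiroshi holds 60% of Corven, so Hiroshi controls Corven.
Hiroshi and Corven together hold 46% + 11% = 57% of Brightwater, so Hiroshi controls Brightwater.
No other company's threshold is met.

Brightwater Marine AB, Corven Co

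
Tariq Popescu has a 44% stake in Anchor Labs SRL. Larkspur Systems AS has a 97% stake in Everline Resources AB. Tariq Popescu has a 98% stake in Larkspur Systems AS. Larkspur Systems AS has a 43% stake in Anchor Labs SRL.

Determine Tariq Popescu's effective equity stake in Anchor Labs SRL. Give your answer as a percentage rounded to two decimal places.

Tariq reaches Anchor along 2 paths.
Direct stake: 44% = 44%.
Via Larkspur: 98% × 43% = 42.14%.
Total: 44% + 42.14% = 86.14%.

86.14%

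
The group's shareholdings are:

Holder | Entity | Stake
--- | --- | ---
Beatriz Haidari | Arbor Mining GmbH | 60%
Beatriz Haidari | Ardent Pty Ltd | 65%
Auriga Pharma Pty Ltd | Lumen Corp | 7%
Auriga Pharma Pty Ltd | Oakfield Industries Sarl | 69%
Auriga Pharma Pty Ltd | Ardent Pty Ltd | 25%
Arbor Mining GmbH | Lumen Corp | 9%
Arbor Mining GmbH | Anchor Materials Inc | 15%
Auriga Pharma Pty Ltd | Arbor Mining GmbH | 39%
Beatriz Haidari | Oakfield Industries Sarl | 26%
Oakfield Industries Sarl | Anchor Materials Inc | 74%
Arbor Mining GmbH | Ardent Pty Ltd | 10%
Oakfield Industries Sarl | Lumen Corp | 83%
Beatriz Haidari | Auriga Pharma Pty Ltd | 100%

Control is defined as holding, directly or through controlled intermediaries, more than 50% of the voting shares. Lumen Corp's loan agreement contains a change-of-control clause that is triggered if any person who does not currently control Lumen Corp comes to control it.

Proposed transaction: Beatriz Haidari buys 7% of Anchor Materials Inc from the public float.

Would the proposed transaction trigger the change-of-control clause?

The purchase changes only Beatriz's holdings, so Beatriz is the only person who could newly come to control Lumen.
Beatriz holds 100% of Auriga, so Beatriz controls Auriga.
Beatriz and Auriga together hold 60% + 39% = 99% of Arbor, so Beatriz controls Arbor.
Beatriz and Auriga together hold 26% + 69% = 95% of Oakfield, so Beatriz controls Oakfield.
Oakfield and Arbor and Auriga together hold 83% + 9% + 7% = 99% of Lumen, so Beatriz controls Lumen.
So Beatriz already controls Lumen before the transaction.
After the purchase, Beatriz holds 7% of Anchor directly.
Beatriz controlled Lumen already, so this is not a new person acquiring control; every other person's position is unchanged or reduced.
No new person acquires control, so the clause is not triggered.

No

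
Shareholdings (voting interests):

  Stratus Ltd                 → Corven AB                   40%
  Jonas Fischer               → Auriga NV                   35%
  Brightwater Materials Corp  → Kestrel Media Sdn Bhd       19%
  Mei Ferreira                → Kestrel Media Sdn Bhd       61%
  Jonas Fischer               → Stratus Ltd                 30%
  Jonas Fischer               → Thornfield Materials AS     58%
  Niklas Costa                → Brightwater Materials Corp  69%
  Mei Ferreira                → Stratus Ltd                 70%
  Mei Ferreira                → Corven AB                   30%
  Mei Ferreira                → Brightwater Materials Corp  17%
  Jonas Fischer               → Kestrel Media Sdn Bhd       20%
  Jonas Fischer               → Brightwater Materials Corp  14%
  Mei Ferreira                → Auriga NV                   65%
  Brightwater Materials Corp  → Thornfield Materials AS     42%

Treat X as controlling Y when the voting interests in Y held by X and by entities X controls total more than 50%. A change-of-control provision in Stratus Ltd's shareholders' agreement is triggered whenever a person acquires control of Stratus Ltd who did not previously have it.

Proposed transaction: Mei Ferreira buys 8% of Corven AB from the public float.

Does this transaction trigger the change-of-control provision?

The purchase changes only Mei's holdings, so Mei is the only person who could newly come to control Stratus.
Mei holds 70% of Stratus, so Mei controls Stratus.
So Mei already controls Stratus before the transaction.
After the purchase, Mei's direct stake in Corven rises to 30% + 8% = 38%.
Mei controlled Stratus already, so this is not a new person acquiring control; every other person's position is unchanged or reduced.
No new person acquires control, so the clause is not triggered.

No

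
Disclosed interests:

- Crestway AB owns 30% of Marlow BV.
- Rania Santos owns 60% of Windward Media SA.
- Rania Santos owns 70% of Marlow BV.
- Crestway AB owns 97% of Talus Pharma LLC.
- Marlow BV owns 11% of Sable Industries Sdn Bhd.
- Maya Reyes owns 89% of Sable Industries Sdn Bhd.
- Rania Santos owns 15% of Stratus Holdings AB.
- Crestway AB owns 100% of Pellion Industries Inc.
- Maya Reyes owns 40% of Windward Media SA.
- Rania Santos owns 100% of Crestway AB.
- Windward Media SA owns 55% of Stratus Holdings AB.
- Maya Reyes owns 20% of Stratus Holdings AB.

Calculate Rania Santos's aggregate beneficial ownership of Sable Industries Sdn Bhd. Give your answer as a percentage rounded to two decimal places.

Rania reaches Sable along 2 paths.
Via Marlow: 70% × 11% = 7.7%.
Via Crestway → Marlow: 100% × 30% × 11% = 3.3%.
Total: 7.7% + 3.3% = 11%.
Rounded: 11.00%.

11.00%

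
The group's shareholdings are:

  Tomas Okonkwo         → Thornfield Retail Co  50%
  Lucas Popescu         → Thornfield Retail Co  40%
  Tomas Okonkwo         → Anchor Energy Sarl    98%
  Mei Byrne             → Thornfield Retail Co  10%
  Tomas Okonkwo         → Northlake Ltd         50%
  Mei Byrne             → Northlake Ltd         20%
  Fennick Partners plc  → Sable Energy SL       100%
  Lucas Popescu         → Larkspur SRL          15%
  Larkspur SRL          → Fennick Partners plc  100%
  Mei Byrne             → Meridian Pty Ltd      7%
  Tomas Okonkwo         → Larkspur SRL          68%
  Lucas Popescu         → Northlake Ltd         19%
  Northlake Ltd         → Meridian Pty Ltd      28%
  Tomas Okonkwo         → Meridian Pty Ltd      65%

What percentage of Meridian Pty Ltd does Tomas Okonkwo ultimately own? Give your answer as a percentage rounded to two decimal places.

Tomas reaches Meridian along 2 paths.
Via Northlake: 50% × 28% = 14%.
Direct stake: 65% = 65%.
Total: 14% + 65% = 79%.
Rounded: 79.00%.

79.00%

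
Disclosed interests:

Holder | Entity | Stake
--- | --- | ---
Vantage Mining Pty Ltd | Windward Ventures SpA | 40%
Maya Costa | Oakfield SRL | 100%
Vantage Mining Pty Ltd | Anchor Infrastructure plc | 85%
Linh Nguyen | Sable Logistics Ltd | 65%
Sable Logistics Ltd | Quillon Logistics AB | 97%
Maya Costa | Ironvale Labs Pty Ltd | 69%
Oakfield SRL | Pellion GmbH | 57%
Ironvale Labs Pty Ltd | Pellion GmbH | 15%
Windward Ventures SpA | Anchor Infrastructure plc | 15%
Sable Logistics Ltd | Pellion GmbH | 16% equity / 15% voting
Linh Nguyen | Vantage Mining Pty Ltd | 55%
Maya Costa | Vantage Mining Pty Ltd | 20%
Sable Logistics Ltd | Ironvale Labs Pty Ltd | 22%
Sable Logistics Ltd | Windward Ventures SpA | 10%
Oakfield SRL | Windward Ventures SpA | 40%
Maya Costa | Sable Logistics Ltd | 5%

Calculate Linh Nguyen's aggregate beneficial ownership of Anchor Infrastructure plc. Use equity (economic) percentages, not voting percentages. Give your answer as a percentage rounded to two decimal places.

51.03%

Linh reaches Anchor along 3 paths.
Via Vantage → Windward: 55% × 40% × 15% = 3.3%.
Via Sable → Windward: 65% × 10% × 15% = 0.975%.
Via Vantage: 55% × 85% = 46.75%.
Total: 3.3% + 0.975% + 46.75% = 51.025%.
Rounded: 51.03%.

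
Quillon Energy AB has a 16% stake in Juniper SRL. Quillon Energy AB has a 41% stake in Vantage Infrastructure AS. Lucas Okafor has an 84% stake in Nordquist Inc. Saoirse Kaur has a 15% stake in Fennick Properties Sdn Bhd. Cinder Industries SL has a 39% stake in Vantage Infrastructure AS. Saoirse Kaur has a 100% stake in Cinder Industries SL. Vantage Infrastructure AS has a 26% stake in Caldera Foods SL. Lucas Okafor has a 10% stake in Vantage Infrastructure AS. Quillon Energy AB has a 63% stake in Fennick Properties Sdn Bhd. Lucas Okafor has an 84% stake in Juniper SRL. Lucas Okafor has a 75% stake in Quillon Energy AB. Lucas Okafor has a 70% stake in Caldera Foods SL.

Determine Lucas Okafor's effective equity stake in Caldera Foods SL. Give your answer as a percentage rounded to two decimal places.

80.60%

Lucas reaches Caldera along 3 paths.
Via Vantage: 10% × 26% = 2.6%.
Via Quillon → Vantage: 75% × 41% × 26% = 7.995%.
Direct stake: 70% = 70%.
Total: 2.6% + 7.995% + 70% = 80.595%.
Rounded: 80.60%.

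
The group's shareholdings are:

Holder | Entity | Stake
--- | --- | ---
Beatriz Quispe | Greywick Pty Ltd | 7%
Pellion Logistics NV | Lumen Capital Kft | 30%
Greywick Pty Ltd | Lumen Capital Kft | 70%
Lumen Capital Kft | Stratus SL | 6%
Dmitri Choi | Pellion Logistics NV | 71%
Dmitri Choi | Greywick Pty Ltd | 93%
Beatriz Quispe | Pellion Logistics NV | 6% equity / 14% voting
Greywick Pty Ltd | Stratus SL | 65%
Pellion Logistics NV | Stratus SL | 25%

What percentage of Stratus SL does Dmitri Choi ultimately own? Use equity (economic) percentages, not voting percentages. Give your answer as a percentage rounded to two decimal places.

Dmitri reaches Stratus along 4 paths.
Via Pellion → Lumen: 71% × 30% × 6% = 1.278%.
Via Greywick → Lumen: 93% × 70% × 6% = 3.906%.
Via Pellion: 71% × 25% = 17.75%.
Via Greywick: 93% × 65% = 60.45%.
Total: 1.278% + 3.906% + 17.75% + 60.45% = 83.384%.
Rounded: 83.38%.

83.38%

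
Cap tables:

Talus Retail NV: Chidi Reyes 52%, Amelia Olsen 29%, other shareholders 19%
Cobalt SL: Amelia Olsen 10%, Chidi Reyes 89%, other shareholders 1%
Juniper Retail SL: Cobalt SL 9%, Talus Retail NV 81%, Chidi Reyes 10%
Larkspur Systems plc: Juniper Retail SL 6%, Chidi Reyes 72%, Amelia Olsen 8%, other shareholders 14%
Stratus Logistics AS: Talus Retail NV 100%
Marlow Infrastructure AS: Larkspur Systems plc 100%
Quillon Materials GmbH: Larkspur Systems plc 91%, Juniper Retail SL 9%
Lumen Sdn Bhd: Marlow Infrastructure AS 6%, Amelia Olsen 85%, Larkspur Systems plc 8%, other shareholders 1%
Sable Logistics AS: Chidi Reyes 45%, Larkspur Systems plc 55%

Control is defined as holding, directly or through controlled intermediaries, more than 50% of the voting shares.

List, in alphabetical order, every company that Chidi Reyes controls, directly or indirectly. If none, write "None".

Cobalt SL, Juniper Retail SL, Larkspur Systems plc, Marlow Infrastructure AS, Quillon Materials GmbH, Sable Logistics AS, Stratus Logistics AS, Talus Retail NV

Chidi holds 52% of Talus, so Chidi controls Talus.
Chidi holds 89% of Cobalt, so Chidi controls Cobalt.
Cobalt and Talus and Chidi together hold 9% + 81% + 10% = 100% of Juniper, so Chidi controls Juniper.
Juniper and Chidi together hold 6% + 72% = 78% of Larkspur, so Chidi controls Larkspur.
Talus holds 100% of Stratus, so Chidi controls Stratus.
Larkspur holds 100% of Marlow, so Chidi controls Marlow.
Larkspur and Juniper together hold 91% + 9% = 100% of Quillon, so Chidi controls Quillon.
Chidi and Larkspur together hold 45% + 55% = 100% of Sable, so Chidi controls Sable.
No other company's threshold is met.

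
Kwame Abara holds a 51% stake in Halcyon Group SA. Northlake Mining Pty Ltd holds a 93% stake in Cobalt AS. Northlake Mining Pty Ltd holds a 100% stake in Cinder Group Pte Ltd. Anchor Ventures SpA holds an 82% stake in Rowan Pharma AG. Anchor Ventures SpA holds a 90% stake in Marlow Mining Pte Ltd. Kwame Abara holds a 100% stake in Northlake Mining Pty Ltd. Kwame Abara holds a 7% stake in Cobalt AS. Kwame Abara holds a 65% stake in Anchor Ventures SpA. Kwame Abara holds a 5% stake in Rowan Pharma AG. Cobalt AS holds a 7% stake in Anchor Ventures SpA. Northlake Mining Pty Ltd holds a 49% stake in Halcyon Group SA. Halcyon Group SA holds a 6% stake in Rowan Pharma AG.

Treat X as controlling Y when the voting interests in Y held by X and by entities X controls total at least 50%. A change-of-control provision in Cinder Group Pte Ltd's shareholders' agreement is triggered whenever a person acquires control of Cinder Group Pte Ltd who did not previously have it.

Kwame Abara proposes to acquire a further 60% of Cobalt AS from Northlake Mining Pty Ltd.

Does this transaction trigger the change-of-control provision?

The purchase adds only to Kwame's holdings (Northlake's stake shrinks), so Kwame is the only person who could newly come to control Cinder.
Kwame holds 100% of Northlake, so Kwame controls Northlake.
Northlake holds 100% of Cinder, so Kwame controls Cinder.
So Kwame already controls Cinder before the transaction.
After the purchase, Kwame's direct stake in Cobalt rises to 7% + 60% = 67%, and Northlake's stake falls to 33%.
Kwame controlled Cinder already, so this is not a new person acquiring control; every other person's position is unchanged or reduced.
No new person acquires control, so the clause is not triggered.

No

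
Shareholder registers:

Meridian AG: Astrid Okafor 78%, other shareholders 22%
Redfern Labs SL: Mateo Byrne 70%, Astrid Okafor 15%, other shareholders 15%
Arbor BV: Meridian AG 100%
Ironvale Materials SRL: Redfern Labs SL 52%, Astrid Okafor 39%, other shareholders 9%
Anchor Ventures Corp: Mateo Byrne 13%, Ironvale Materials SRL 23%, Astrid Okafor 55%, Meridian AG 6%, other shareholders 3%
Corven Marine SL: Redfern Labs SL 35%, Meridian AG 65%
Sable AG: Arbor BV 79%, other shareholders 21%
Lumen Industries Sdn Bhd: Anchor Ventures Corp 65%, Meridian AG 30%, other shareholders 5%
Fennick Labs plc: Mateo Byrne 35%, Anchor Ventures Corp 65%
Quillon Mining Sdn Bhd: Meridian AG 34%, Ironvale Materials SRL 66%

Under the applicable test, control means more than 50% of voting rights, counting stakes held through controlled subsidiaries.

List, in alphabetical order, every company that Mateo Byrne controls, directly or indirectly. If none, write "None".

Ironvale Materials SRL, Quillon Mining Sdn Bhd, Redfern Labs SL

Mateo holds 70% of Redfern, so Mateo controls Redfern.
Redfern holds 52% of Ironvale, so Mateo controls Ironvale.
Ironvale holds 66% of Quillon, so Mateo controls Quillon.
No other company's threshold is met.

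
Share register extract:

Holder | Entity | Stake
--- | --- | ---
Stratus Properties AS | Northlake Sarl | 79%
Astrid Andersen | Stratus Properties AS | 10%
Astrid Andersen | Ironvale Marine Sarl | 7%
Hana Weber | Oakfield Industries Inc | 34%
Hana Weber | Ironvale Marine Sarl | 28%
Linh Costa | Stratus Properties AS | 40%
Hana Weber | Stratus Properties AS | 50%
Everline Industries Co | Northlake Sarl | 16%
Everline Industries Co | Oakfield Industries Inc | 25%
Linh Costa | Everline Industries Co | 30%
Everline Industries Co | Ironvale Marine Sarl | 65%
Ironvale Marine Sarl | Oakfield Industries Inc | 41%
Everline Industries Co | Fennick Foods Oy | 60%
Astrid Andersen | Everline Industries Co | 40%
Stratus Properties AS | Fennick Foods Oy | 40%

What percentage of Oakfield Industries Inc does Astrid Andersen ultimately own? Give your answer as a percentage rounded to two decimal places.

23.53%

Astrid reaches Oakfield along 3 paths.
Via Everline → Ironvale: 40% × 65% × 41% = 10.66%.
Via Ironvale: 7% × 41% = 2.87%.
Via Everline: 40% × 25% = 10%.
Total: 10.66% + 2.87% + 10% = 23.53%.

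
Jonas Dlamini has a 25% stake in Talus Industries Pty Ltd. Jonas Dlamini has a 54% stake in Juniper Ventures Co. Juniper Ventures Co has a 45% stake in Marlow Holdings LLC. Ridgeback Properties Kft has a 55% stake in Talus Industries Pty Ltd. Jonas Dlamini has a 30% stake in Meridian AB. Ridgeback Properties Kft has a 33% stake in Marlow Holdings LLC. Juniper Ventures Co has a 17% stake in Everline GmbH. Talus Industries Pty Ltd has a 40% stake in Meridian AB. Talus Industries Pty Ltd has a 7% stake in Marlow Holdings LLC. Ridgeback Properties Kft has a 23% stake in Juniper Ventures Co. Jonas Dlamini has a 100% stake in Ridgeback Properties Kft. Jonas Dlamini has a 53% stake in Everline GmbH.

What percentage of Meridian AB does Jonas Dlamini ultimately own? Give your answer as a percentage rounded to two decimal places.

62.00%

Jonas reaches Meridian along 3 paths.
Via Talus: 25% × 40% = 10%.
Via Ridgeback → Talus: 100% × 55% × 40% = 22%.
Direct stake: 30% = 30%.
Total: 10% + 22% + 30% = 62%.
Rounded: 62.00%.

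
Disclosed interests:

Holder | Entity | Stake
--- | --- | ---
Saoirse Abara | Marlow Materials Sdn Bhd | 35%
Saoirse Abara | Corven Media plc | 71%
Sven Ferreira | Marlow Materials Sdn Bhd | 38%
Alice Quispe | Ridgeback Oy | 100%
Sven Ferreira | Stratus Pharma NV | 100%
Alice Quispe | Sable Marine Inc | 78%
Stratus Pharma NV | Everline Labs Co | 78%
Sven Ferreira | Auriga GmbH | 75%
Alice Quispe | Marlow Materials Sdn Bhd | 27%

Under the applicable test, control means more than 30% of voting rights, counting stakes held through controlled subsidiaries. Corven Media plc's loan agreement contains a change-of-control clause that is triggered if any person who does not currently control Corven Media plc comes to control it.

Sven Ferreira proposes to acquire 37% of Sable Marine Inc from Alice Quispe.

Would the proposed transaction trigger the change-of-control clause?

The purchase adds only to Sven's holdings (Alice's stake shrinks), so Sven is the only person who could newly come to control Corven.
Sven holds 100% of Stratus, so Sven controls Stratus.
Sven holds 75% of Auriga, so Sven controls Auriga.
Sven holds 38% of Marlow, so Sven controls Marlow.
Stratus holds 78% of Everline, so Sven controls Everline.
Neither Sven nor any entity Sven controls holds any voting interest in Corven.
So before the transaction, Sven does not control Corven.
After the purchase, Sven holds 37% of Sable directly, and Alice's stake falls to 41%.
Sven holds 37% of Sable, so Sven controls Sable.
After the transaction, neither Sven nor any entity Sven controls holds a voting interest in Corven, so Sven still does not control it.
No new person acquires control, so the clause is not triggered.

No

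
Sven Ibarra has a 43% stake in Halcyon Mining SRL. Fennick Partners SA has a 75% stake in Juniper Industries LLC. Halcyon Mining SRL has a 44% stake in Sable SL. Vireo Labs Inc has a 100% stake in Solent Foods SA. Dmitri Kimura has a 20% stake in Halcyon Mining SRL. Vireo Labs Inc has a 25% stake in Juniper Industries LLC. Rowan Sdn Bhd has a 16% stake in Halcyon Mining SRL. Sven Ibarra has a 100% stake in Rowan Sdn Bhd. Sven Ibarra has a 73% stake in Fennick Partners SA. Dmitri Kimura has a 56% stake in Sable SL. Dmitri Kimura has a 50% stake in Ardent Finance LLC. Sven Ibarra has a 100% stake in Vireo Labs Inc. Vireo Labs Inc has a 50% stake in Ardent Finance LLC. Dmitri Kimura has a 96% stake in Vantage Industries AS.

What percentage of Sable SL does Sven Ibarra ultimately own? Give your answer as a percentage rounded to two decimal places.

25.96%

Sven reaches Sable along 2 paths.
Via Rowan → Halcyon: 100% × 16% × 44% = 7.04%.
Via Halcyon: 43% × 44% = 18.92%.
Total: 7.04% + 18.92% = 25.96%.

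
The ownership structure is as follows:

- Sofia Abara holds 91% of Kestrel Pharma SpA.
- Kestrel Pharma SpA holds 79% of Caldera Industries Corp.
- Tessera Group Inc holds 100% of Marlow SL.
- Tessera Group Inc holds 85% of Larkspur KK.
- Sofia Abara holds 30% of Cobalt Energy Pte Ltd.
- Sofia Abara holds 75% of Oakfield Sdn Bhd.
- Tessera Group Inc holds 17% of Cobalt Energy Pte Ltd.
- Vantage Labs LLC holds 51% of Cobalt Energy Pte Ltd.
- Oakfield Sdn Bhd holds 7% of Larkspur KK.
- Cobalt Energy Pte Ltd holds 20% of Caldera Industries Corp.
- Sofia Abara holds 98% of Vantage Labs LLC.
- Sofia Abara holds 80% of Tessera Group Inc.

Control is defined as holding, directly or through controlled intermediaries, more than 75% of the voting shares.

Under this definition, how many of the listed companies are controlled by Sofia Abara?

Sofia holds 80% of Tessera, so Sofia controls Tessera.
Tessera holds 85% of Larkspur, so Sofia controls Larkspur.
Sofia holds 98% of Vantage, so Sofia controls Vantage.
Vantage and Sofia and Tessera together hold 51% + 30% + 17% = 98% of Cobalt, so Sofia controls Cobalt.
Sofia holds 91% of Kestrel, so Sofia controls Kestrel.
Cobalt and Kestrel together hold 20% + 79% = 99% of Caldera, so Sofia controls Caldera.
Tessera holds 100% of Marlow, so Sofia controls Marlow.
No other company's threshold is met.
Sofia controls 7 companies.

7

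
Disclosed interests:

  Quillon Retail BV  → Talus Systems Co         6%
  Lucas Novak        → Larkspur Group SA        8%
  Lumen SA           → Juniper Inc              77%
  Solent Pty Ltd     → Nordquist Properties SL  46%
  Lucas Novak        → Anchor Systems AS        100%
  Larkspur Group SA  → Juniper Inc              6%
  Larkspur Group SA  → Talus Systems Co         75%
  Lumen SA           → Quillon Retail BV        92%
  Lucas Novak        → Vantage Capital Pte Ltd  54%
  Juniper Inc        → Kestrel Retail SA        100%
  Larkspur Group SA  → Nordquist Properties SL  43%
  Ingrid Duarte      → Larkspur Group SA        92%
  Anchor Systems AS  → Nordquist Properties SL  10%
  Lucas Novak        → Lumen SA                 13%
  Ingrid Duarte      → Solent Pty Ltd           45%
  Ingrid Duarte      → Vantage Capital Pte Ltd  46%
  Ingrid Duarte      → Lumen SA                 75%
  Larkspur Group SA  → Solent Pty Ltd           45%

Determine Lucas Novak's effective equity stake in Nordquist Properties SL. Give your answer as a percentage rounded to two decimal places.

15.10%

Lucas reaches Nordquist along 3 paths.
Via Larkspur: 8% × 43% = 3.44%.
Via Larkspur → Solent: 8% × 45% × 46% = 1.656%.
Via Anchor: 100% × 10% = 10%.
Total: 3.44% + 1.656% + 10% = 15.096%.
Rounded: 15.10%.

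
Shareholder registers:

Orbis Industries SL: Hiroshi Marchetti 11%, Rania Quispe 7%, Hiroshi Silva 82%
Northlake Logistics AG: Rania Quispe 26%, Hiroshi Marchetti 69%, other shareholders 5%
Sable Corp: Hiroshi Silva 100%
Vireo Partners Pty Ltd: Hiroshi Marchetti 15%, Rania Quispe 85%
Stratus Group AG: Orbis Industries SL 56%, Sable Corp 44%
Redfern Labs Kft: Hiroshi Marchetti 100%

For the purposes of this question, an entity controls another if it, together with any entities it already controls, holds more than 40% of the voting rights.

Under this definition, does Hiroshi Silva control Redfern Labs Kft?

No

Hiroshi Silva holds 82% of Orbis, so Hiroshi Silva controls Orbis.
Hiroshi Silva holds 100% of Sable, so Hiroshi Silva controls Sable.
Orbis and Sable together hold 56% + 44% = 100% of Stratus, so Hiroshi Silva controls Stratus.
Neither Hiroshi Silva nor any entity Hiroshi Silva controls holds any voting interest in Redfern.
So Hiroshi Silva does not control Redfern.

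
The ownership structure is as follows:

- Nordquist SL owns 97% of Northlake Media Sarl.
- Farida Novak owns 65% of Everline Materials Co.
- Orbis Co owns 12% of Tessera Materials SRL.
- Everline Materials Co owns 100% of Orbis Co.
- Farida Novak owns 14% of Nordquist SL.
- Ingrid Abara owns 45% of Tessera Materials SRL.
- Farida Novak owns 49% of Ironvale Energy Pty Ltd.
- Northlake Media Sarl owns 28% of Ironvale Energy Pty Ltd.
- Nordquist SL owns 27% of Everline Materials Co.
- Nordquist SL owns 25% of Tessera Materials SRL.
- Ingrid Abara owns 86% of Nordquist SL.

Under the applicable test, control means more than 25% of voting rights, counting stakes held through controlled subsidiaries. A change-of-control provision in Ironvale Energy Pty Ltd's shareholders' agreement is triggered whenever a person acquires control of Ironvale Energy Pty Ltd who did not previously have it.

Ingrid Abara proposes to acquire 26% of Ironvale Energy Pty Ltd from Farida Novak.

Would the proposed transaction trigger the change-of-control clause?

No

The purchase adds only to Ingrid's holdings (Farida's stake shrinks), so Ingrid is the only person who could newly come to control Ironvale.
Ingrid holds 86% of Nordquist, so Ingrid controls Nordquist.
Nordquist holds 97% of Northlake, so Ingrid controls Northlake.
Northlake holds 28% of Ironvale, so Ingrid controls Ironvale.
So Ingrid already controls Ironvale before the transaction.
After the purchase, Ingrid holds 26% of Ironvale directly, and Farida's stake falls to 23%.
Ingrid controlled Ironvale already, so this is not a new person acquiring control; every other person's position is unchanged or reduced.
No new person acquires control, so the clause is not triggered.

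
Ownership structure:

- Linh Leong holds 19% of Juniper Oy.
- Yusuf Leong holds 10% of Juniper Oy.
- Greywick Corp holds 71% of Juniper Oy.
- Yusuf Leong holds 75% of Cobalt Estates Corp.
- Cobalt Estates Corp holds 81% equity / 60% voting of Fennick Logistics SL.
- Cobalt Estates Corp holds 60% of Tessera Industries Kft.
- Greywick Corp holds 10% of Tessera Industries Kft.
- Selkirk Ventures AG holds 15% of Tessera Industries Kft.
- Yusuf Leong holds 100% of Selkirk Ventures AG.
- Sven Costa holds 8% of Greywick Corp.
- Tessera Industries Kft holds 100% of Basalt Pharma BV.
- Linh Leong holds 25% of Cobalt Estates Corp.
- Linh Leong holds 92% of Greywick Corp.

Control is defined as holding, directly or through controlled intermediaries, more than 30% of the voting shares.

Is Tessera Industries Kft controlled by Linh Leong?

Linh holds 92% of Greywick, so Linh controls Greywick.
Linh and Greywick together hold 19% + 71% = 90% of Juniper, so Linh controls Juniper.
In Tessera, Linh's side holds only 10%, not > 30%.
So Linh does not control Tessera.

No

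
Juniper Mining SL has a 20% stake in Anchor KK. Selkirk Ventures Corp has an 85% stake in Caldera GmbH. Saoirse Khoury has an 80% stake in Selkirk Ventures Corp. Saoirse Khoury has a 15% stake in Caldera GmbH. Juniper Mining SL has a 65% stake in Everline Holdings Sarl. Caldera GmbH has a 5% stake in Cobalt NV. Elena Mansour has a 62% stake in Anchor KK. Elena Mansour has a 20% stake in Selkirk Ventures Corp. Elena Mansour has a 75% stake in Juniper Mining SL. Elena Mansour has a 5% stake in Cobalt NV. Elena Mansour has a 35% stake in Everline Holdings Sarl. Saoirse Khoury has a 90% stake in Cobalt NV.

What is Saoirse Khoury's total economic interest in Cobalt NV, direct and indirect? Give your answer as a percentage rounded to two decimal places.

Saoirse reaches Cobalt along 3 paths.
Direct stake: 90% = 90%.
Via Selkirk → Caldera: 80% × 85% × 5% = 3.4%.
Via Caldera: 15% × 5% = 0.75%.
Total: 90% + 3.4% + 0.75% = 94.15%.

94.15%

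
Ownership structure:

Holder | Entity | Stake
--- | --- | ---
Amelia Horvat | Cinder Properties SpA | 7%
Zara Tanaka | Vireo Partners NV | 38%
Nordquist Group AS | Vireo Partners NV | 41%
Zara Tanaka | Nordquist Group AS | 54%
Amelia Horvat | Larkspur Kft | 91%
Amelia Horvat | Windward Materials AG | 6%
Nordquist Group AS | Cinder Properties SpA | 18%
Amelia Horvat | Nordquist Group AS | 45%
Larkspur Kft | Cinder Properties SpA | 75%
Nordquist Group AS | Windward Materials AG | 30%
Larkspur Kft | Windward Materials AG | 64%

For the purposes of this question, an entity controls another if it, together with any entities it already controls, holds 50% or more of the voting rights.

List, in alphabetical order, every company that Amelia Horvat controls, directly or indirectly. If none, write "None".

Amelia holds 91% of Larkspur, so Amelia controls Larkspur.
Larkspur and Amelia together hold 75% + 7% = 82% of Cinder, so Amelia controls Cinder.
Larkspur and Amelia together hold 64% + 6% = 70% of Windward, so Amelia controls Windward.
No other company's threshold is met.

Cinder Properties SpA, Larkspur Kft, Windward Materials AG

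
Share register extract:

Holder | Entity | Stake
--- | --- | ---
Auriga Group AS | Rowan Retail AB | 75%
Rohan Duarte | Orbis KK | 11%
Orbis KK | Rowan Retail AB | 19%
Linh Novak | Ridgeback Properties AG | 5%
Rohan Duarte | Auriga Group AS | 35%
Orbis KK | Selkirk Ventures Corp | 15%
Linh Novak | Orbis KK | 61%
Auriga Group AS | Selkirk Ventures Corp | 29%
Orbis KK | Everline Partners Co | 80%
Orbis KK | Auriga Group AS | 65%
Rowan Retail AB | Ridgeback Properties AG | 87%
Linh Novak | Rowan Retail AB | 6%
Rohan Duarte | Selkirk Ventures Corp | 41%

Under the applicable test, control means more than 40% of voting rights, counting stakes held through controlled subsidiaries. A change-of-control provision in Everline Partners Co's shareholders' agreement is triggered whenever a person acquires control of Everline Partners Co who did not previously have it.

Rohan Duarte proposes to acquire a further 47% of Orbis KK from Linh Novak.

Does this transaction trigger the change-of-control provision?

The purchase adds only to Rohan's holdings (Linh's stake shrinks), so Rohan is the only person who could newly come to control Everline.
Rohan holds 41% of Selkirk, so Rohan controls Selkirk.
Neither Rohan nor any entity Rohan controls holds any voting interest in Everline.
So before the transaction, Rohan does not control Everline.
After the purchase, Rohan's direct stake in Orbis rises to 11% + 47% = 58%, and Linh's stake falls to 14%.
Rohan holds 58% of Orbis, so Rohan controls Orbis.
Orbis holds 80% of Everline, so Rohan controls Everline.
Rohan did not control Everline before and does after, so the clause is triggered.

Yes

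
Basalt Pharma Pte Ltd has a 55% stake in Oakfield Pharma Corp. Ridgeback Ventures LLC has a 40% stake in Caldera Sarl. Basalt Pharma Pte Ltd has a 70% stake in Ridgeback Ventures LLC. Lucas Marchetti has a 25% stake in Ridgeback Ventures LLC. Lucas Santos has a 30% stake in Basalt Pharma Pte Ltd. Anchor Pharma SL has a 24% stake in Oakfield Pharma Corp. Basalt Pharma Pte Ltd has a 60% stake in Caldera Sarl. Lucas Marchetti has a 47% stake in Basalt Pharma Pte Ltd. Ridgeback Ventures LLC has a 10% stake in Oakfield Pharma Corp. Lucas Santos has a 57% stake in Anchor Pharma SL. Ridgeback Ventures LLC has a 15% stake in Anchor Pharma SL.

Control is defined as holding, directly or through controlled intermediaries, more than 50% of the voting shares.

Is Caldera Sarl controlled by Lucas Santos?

Lucas Santos holds 57% of Anchor, so Lucas Santos controls Anchor.
Neither Lucas Santos nor any entity Lucas Santos controls holds any voting interest in Caldera.
So Lucas Santos does not control Caldera.

No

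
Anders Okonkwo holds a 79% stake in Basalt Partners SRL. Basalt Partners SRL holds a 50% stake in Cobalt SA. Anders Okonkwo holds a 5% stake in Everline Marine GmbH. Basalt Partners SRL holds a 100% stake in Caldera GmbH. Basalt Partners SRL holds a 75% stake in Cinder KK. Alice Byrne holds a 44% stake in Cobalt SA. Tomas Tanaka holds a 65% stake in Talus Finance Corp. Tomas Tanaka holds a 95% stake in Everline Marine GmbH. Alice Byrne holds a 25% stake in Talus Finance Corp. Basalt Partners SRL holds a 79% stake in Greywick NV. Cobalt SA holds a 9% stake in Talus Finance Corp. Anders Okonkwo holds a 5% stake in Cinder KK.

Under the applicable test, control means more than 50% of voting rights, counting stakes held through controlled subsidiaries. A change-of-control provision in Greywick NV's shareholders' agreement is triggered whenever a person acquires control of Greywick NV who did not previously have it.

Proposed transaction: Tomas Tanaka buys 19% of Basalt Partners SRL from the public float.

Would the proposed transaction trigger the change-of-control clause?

No

The purchase changes only Tomas's holdings, so Tomas is the only person who could newly come to control Greywick.
Tomas holds 95% of Everline, so Tomas controls Everline.
Tomas holds 65% of Talus, so Tomas controls Talus.
Neither Tomas nor any entity Tomas controls holds any voting interest in Greywick.
So before the transaction, Tomas does not control Greywick.
After the purchase, Tomas holds 19% of Basalt directly.
Tomas's side now holds 19% of Basalt, not > 50%, so Tomas still does not control Basalt.
After the transaction, neither Tomas nor any entity Tomas controls holds a voting interest in Greywick, so Tomas still does not control it.
No new person acquires control, so the clause is not triggered.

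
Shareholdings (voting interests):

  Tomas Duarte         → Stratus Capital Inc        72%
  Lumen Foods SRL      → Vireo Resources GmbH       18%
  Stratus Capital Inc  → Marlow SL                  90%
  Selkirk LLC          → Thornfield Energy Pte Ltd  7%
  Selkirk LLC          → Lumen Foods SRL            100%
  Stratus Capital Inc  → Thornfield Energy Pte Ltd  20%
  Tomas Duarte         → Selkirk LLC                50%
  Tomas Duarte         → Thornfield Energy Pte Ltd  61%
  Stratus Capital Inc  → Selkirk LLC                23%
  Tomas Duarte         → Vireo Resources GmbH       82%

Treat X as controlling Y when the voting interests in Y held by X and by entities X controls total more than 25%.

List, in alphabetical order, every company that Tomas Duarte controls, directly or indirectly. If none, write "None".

Lumen Foods SRL, Marlow SL, Selkirk LLC, Stratus Capital Inc, Thornfield Energy Pte Ltd, Vireo Resources GmbH

Tomas holds 72% of Stratus, so Tomas controls Stratus.
Stratus and Tomas together hold 23% + 50% = 73% of Selkirk, so Tomas controls Selkirk.
Tomas and Selkirk and Stratus together hold 61% + 7% + 20% = 88% of Thornfield, so Tomas controls Thornfield.
Selkirk holds 100% of Lumen, so Tomas controls Lumen.
Stratus holds 90% of Marlow, so Tomas controls Marlow.
Lumen and Tomas together hold 18% + 82% = 100% of Vireo, so Tomas controls Vireo.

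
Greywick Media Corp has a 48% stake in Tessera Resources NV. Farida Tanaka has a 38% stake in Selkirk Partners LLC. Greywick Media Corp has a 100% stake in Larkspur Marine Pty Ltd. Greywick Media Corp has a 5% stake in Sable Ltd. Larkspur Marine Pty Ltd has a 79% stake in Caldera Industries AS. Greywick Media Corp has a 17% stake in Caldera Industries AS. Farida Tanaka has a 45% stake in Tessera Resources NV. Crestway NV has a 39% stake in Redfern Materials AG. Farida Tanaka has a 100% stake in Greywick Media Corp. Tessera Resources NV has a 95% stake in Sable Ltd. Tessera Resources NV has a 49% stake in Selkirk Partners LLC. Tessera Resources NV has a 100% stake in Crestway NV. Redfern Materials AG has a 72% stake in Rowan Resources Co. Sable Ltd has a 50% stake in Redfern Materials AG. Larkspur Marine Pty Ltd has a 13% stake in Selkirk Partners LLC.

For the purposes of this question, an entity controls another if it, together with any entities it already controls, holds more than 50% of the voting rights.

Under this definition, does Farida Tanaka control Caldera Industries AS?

Farida holds 100% of Greywick, so Farida controls Greywick.
Greywick holds 100% of Larkspur, so Farida controls Larkspur.
Greywick and Larkspur together hold 17% + 79% = 96% of Caldera, so Farida controls Caldera.

Yes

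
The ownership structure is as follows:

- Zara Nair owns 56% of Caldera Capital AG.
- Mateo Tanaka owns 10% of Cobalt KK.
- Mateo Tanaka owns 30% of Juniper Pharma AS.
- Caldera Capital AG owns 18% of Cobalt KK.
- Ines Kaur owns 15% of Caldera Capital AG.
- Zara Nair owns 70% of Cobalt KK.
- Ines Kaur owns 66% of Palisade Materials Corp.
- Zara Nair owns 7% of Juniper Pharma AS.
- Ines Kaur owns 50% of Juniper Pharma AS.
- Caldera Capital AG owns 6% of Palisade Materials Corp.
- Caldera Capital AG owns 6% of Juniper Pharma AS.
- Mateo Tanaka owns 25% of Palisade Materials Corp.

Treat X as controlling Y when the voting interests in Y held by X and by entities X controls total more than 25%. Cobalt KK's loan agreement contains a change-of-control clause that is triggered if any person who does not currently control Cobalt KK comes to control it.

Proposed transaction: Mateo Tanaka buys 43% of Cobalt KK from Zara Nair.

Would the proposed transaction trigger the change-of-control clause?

The purchase adds only to Mateo's holdings (Zara's stake shrinks), so Mateo is the only person who could newly come to control Cobalt.
Mateo holds 30% of Juniper, so Mateo controls Juniper.
In Cobalt, Mateo's side holds only 10%, not > 25%.
So before the transaction, Mateo does not control Cobalt.
After the purchase, Mateo's direct stake in Cobalt rises to 10% + 43% = 53%, and Zara's stake falls to 27%.
Mateo holds 53% of Cobalt, so Mateo controls Cobalt.
Mateo did not control Cobalt before and does after, so the clause is triggered.

Yes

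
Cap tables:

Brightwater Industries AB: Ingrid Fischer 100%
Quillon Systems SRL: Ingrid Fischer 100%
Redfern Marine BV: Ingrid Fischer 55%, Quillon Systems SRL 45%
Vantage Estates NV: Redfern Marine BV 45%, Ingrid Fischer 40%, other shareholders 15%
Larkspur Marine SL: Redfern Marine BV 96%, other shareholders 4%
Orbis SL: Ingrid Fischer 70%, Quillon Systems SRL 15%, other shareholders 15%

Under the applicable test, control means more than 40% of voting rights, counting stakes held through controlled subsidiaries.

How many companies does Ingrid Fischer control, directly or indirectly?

6

Ingrid holds 100% of Brightwater, so Ingrid controls Brightwater.
Ingrid holds 100% of Quillon, so Ingrid controls Quillon.
Ingrid and Quillon together hold 55% + 45% = 100% of Redfern, so Ingrid controls Redfern.
Redfern and Ingrid together hold 45% + 40% = 85% of Vantage, so Ingrid controls Vantage.
Redfern holds 96% of Larkspur, so Ingrid controls Larkspur.
Ingrid and Quillon together hold 70% + 15% = 85% of Orbis, so Ingrid controls Orbis.
Ingrid controls 6 companies.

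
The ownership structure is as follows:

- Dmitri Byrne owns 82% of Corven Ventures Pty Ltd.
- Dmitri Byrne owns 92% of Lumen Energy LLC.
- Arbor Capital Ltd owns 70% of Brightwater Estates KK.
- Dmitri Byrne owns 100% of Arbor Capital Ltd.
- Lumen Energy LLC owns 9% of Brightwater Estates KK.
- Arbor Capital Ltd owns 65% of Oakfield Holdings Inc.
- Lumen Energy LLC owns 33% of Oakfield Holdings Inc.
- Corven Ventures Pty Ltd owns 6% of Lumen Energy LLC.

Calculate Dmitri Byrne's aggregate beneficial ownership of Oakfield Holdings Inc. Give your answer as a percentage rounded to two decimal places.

96.98%

Dmitri reaches Oakfield along 3 paths.
Via Lumen: 92% × 33% = 30.36%.
Via Corven → Lumen: 82% × 6% × 33% = 1.6236%.
Via Arbor: 100% × 65% = 65%.
Total: 30.36% + 1.6236% + 65% = 96.9836%.
Rounded: 96.98%.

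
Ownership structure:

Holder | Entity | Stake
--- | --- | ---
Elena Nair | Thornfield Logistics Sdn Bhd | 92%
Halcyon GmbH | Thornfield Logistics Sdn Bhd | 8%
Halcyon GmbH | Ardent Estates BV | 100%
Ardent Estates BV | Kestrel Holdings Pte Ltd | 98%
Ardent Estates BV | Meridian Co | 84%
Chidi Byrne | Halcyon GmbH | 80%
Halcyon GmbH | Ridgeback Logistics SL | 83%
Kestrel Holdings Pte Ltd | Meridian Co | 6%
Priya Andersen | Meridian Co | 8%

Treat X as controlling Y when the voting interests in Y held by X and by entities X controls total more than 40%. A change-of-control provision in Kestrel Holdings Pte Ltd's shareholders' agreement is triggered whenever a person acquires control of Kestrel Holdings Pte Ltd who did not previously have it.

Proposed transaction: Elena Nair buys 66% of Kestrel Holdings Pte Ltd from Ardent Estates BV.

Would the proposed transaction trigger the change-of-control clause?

The purchase adds only to Elena's holdings (Ardent's stake shrinks), so Elena is the only person who could newly come to control Kestrel.
Elena holds 92% of Thornfield, so Elena controls Thornfield.
Neither Elena nor any entity Elena controls holds any voting interest in Kestrel.
So before the transaction, Elena does not control Kestrel.
After the purchase, Elena holds 66% of Kestrel directly, and Ardent's stake falls to 32%.
Elena holds 66% of Kestrel, so Elena controls Kestrel.
Elena did not control Kestrel before and does after, so the clause is triggered.

Yes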